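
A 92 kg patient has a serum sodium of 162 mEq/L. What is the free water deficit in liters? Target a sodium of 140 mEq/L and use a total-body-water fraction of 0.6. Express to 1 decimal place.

8.7 L

TBW = 0.6 · 92 = 55.2 L
Free water deficit = TBW · (Na/140 − 1)
= 55.2 · (162/140 − 1)
= 55.2 · 0.1571
= 8.67 L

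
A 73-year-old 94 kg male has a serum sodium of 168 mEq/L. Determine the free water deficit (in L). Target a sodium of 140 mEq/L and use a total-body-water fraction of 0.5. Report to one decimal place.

TBW = 0.5 · 94 = 47 L
Free water deficit = TBW · (Na/140 − 1)
= 47 · (168/140 − 1)
= 47 · 0.2
= 9.4 L

9.4 L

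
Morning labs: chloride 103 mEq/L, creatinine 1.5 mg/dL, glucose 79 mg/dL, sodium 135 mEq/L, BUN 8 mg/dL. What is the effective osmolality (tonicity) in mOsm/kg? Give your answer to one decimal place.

Effective osmolality excludes urea (freely permeant across cell membranes):
2·Na + glucose/18
= 2·135 + 79/18
= 270 + 4.39
= 274.39 mOsm/kg

274.4 mOsm/kg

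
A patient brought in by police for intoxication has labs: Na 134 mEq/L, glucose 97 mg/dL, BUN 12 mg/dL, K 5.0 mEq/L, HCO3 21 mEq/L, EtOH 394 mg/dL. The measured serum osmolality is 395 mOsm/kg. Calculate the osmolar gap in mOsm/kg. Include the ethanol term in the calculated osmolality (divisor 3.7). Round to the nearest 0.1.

10.8 mOsm/kg

Calculated osmolality = 2·Na + glucose/18 + BUN/2.8 + ethanol/3.7
= 2·134 + 97/18 + 12/2.8 + 394/3.7
= 268 + 5.39 + 4.29 + 106.49
= 384.17 mOsm/kg ≈ 384.2 mOsm/kg
Osmolar gap = measured − calculated = 395 − 384.2 = 10.8 mOsm/kg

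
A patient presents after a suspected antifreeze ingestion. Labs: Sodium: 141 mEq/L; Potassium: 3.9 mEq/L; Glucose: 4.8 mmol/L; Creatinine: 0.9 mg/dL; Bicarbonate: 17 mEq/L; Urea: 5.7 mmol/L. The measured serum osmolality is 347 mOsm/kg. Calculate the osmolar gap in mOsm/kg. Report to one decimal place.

54.5 mOsm/kg

Calculated osmolality = 2·Na + glucose + urea
= 2·141 + 4.8 + 5.7
= 282 + 4.80 + 5.70
= 292.5 mOsm/kg ≈ 292.5 mOsm/kg
Osmolar gap = measured − calculated = 347 − 292.5 = 54.5 mOsm/kg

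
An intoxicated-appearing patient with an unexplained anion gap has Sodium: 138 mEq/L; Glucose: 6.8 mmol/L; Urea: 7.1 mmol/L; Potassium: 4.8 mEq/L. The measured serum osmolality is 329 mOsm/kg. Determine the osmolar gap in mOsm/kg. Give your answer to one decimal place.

Calculated osmolality = 2·Na + glucose + urea
= 2·138 + 6.8 + 7.1
= 276 + 6.80 + 7.10
= 289.9 mOsm/kg ≈ 289.9 mOsm/kg
Osmolar gap = measured − calculated = 329 − 289.9 = 39.1 mOsm/kg

39.1 mOsm/kg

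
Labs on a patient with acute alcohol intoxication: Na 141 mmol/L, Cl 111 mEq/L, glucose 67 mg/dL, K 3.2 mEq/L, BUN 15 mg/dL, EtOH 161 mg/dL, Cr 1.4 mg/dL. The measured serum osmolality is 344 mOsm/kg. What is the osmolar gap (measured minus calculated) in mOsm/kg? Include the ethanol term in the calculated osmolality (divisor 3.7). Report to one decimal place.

9.4 mOsm/kg

Calculated osmolality = 2·Na + glucose/18 + BUN/2.8 + ethanol/3.7
= 2·141 + 67/18 + 15/2.8 + 161/3.7
= 282 + 3.72 + 5.36 + 43.51
= 334.59 mOsm/kg ≈ 334.6 mOsm/kg
Osmolar gap = measured − calculated = 344 − 334.6 = 9.4 mOsm/kg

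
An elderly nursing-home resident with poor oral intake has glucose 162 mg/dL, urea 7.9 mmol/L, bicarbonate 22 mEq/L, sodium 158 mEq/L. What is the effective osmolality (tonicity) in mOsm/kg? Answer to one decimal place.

Effective osmolality excludes urea (freely permeant across cell membranes):
2·Na + glucose/18
= 2·158 + 162/18
= 316 + 9
= 325 mOsm/kg

325.0 mOsm/kg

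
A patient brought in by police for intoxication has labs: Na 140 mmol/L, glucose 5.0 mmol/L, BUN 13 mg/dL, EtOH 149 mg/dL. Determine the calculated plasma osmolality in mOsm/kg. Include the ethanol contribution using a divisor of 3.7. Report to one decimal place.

Calculated osmolality = 2·Na + glucose + BUN/2.8 + ethanol/3.7
= 2·140 + 5 + 13/2.8 + 149/3.7
= 280 + 5 + 4.64 + 40.27
= 329.91 mOsm/kg

329.9 mOsm/kg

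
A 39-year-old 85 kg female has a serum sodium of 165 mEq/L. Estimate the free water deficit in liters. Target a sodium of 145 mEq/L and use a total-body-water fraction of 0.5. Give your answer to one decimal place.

TBW = 0.5 · 85 = 42.5 L
Free water deficit = TBW · (Na/145 − 1)
= 42.5 · (165/145 − 1)
= 42.5 · 0.1379
= 5.86 L

5.9 L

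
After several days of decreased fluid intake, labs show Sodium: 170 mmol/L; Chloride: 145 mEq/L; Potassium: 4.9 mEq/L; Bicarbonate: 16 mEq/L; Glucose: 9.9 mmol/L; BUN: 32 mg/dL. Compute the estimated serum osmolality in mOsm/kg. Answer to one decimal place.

Calculated osmolality = 2·Na + glucose + BUN/2.8
= 2·170 + 9.9 + 32/2.8
= 340 + 9.90 + 11.43
= 361.33 mOsm/kg

361.3 mOsm/kg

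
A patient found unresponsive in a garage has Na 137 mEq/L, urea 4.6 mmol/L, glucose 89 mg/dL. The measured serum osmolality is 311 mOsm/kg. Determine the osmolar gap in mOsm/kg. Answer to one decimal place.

Calculated osmolality = 2·Na + glucose/18 + urea
= 2·137 + 89/18 + 4.6
= 274 + 4.94 + 4.60
= 283.54 mOsm/kg ≈ 283.5 mOsm/kg
Osmolar gap = measured − calculated = 311 − 283.5 = 27.5 mOsm/kg

27.5 mOsm/kg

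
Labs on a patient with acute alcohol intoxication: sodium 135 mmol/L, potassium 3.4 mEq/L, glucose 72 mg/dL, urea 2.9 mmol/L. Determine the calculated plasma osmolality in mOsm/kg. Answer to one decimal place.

Calculated osmolality = 2·Na + glucose/18 + urea
= 2·135 + 72/18 + 2.9
= 270 + 4 + 2.90
= 276.9 mOsm/kg

276.9 mOsm/kg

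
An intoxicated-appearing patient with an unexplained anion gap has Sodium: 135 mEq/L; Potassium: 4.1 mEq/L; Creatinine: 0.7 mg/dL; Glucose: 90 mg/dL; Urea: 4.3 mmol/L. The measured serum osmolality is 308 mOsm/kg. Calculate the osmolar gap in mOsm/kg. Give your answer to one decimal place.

28.7 mOsm/kg

Calculated osmolality = 2·Na + glucose/18 + urea
= 2·135 + 90/18 + 4.3
= 270 + 5 + 4.30
= 279.3 mOsm/kg ≈ 279.3 mOsm/kg
Osmolar gap = measured − calculated = 308 − 279.3 = 28.7 mOsm/kg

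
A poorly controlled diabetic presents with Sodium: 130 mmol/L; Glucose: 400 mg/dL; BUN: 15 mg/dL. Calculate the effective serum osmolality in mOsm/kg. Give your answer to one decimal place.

Effective osmolality excludes urea (freely permeant across cell membranes):
2·Na + glucose/18
= 2·130 + 400/18
= 260 + 22.22
= 282.22 mOsm/kg

282.2 mOsm/kg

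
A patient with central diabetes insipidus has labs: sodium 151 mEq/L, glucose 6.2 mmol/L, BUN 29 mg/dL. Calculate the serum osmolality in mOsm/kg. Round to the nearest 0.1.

318.6 mOsm/kg

Calculated osmolality = 2·Na + glucose + BUN/2.8
= 2·151 + 6.2 + 29/2.8
= 302 + 6.20 + 10.36
= 318.56 mOsm/kg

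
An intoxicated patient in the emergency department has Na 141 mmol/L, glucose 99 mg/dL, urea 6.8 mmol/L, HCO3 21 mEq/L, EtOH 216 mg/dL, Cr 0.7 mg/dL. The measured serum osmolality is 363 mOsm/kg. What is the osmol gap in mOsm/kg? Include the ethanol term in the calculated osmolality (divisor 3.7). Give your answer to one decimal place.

Calculated osmolality = 2·Na + glucose/18 + urea + ethanol/3.7
= 2·141 + 99/18 + 6.8 + 216/3.7
= 282 + 5.50 + 6.80 + 58.38
= 352.68 mOsm/kg ≈ 352.7 mOsm/kg
Osmolar gap = measured − calculated = 363 − 352.7 = 10.3 mOsm/kg

10.3 mOsm/kg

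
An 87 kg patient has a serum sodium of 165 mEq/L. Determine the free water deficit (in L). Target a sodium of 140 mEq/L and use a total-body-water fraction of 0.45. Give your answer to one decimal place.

7.0 L

TBW = 0.45 · 87 = 39.15 L
Free water deficit = TBW · (Na/140 − 1)
= 39.15 · (165/140 − 1)
= 39.15 · 0.1786
= 6.99 L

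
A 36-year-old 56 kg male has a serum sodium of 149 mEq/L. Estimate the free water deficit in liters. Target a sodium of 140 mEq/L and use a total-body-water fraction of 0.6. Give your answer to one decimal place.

TBW = 0.6 · 56 = 33.6 L
Free water deficit = TBW · (Na/140 − 1)
= 33.6 · (149/140 − 1)
= 33.6 · 0.0643
= 2.16 L

2.2 L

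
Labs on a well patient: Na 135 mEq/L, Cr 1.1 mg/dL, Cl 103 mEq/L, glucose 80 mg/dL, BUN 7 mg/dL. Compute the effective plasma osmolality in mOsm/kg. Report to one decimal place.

274.4 mOsm/kg

Effective osmolality excludes urea (freely permeant across cell membranes):
2·Na + glucose/18
= 2·135 + 80/18
= 270 + 4.44
= 274.44 mOsm/kg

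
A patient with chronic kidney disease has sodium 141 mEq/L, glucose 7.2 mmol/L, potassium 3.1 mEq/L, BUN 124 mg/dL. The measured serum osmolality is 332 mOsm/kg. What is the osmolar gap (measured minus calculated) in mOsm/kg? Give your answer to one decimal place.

Calculated osmolality = 2·Na + glucose + BUN/2.8
= 2·141 + 7.2 + 124/2.8
= 282 + 7.20 + 44.29
= 333.49 mOsm/kg ≈ 333.5 mOsm/kg
Osmolar gap = measured − calculated = 332 − 333.5 = -1.5 mOsm/kg

-1.5 mOsm/kg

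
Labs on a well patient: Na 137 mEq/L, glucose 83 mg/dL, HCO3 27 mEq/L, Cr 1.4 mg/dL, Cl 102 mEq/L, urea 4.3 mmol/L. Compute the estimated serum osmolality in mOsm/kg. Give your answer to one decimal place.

282.9 mOsm/kg

Calculated osmolality = 2·Na + glucose/18 + urea
= 2·137 + 83/18 + 4.3
= 274 + 4.61 + 4.30
= 282.91 mOsm/kg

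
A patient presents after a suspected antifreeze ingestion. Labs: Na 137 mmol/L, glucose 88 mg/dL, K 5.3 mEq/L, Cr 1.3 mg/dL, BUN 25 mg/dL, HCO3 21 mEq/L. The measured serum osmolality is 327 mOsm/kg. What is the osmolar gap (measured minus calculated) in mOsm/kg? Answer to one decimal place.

Calculated osmolality = 2·Na + glucose/18 + BUN/2.8
= 2·137 + 88/18 + 25/2.8
= 274 + 4.89 + 8.93
= 287.82 mOsm/kg ≈ 287.8 mOsm/kg
Osmolar gap = measured − calculated = 327 − 287.8 = 39.2 mOsm/kg

39.2 mOsm/kg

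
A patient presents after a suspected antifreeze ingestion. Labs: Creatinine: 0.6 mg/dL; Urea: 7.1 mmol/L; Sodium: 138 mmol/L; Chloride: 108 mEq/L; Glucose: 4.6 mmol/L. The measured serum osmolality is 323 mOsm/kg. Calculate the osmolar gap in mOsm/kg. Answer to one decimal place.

35.3 mOsm/kg

Calculated osmolality = 2·Na + glucose + urea
= 2·138 + 4.6 + 7.1
= 276 + 4.60 + 7.10
= 287.7 mOsm/kg ≈ 287.7 mOsm/kg
Osmolar gap = measured − calculated = 323 − 287.7 = 35.3 mOsm/kg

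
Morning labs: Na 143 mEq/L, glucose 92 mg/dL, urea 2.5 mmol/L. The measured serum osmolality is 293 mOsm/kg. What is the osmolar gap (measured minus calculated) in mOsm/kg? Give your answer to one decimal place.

Calculated osmolality = 2·Na + glucose/18 + urea
= 2·143 + 92/18 + 2.5
= 286 + 5.11 + 2.50
= 293.61 mOsm/kg ≈ 293.6 mOsm/kg
Osmolar gap = measured − calculated = 293 − 293.6 = -0.6 mOsm/kg

-0.6 mOsm/kg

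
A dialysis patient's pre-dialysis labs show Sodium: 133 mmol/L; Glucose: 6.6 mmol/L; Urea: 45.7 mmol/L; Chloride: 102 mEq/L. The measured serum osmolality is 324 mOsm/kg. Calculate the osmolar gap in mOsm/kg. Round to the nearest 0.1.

5.7 mOsm/kg

Calculated osmolality = 2·Na + glucose + urea
= 2·133 + 6.6 + 45.7
= 266 + 6.60 + 45.70
= 318.3 mOsm/kg ≈ 318.3 mOsm/kg
Osmolar gap = measured − calculated = 324 − 318.3 = 5.7 mOsm/kg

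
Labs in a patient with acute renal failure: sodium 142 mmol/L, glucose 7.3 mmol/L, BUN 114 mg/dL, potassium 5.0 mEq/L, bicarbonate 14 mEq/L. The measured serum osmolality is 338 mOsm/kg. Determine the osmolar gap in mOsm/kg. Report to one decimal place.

Calculated osmolality = 2·Na + glucose + BUN/2.8
= 2·142 + 7.3 + 114/2.8
= 284 + 7.30 + 40.71
= 332.01 mOsm/kg ≈ 332.0 mOsm/kg
Osmolar gap = measured − calculated = 338 − 332.0 = 6.0 mOsm/kg

6.0 mOsm/kg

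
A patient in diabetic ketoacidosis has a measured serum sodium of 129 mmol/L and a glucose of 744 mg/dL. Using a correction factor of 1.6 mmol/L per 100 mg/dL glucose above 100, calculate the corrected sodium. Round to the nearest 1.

139 mmol/L

Corrected Na = measured Na + 1.6 · (glucose − 100)/100
= 129 + 1.6 · (744 − 100)/100
= 129 + 10.3
= 139.3 mmol/L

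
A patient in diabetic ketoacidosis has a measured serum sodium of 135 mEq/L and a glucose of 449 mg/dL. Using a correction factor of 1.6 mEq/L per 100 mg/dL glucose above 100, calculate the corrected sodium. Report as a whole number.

Corrected Na = measured Na + 1.6 · (glucose − 100)/100
= 135 + 1.6 · (449 − 100)/100
= 135 + 5.6
= 140.6 mEq/L

141 mEq/L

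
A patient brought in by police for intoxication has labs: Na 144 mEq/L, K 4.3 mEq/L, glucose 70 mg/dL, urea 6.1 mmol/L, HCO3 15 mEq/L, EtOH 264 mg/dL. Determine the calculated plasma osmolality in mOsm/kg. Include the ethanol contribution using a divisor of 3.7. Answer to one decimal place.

Calculated osmolality = 2·Na + glucose/18 + urea + ethanol/3.7
= 2·144 + 70/18 + 6.1 + 264/3.7
= 288 + 3.89 + 6.10 + 71.35
= 369.34 mOsm/kg

369.3 mOsm/kg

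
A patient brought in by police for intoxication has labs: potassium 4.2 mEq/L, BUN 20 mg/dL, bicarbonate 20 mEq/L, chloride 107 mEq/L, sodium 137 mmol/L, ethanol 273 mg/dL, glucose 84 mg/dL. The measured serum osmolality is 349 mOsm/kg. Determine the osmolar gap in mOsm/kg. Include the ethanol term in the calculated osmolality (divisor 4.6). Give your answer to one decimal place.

Calculated osmolality = 2·Na + glucose/18 + BUN/2.8 + ethanol/4.6
= 2·137 + 84/18 + 20/2.8 + 273/4.6
= 274 + 4.67 + 7.14 + 59.35
= 345.16 mOsm/kg ≈ 345.2 mOsm/kg
Osmolar gap = measured − calculated = 349 − 345.2 = 3.8 mOsm/kg

3.8 mOsm/kg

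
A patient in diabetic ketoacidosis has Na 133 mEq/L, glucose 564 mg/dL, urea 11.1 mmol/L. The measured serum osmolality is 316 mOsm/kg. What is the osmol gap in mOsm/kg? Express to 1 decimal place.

7.6 mOsm/kg

Calculated osmolality = 2·Na + glucose/18 + urea
= 2·133 + 564/18 + 11.1
= 266 + 31.33 + 11.10
= 308.43 mOsm/kg ≈ 308.4 mOsm/kg
Osmolar gap = measured − calculated = 316 − 308.4 = 7.6 mOsm/kg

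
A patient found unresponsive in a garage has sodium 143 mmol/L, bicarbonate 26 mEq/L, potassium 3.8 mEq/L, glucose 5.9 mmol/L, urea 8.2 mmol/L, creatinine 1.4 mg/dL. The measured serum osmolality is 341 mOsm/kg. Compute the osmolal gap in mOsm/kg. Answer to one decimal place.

40.9 mOsm/kg

Calculated osmolality = 2·Na + glucose + urea
= 2·143 + 5.9 + 8.2
= 286 + 5.90 + 8.20
= 300.1 mOsm/kg ≈ 300.1 mOsm/kg
Osmolar gap = measured − calculated = 341 − 300.1 = 40.9 mOsm/kg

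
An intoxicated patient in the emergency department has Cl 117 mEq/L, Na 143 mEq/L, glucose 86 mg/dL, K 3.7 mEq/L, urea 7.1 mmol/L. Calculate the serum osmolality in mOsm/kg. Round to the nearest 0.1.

Calculated osmolality = 2·Na + glucose/18 + urea
= 2·143 + 86/18 + 7.1
= 286 + 4.78 + 7.10
= 297.88 mOsm/kg

297.9 mOsm/kg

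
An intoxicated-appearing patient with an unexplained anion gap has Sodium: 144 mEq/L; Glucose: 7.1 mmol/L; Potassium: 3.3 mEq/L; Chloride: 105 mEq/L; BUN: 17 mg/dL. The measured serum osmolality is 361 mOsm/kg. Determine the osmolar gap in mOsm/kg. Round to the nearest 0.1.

Calculated osmolality = 2·Na + glucose + BUN/2.8
= 2·144 + 7.1 + 17/2.8
= 288 + 7.10 + 6.07
= 301.17 mOsm/kg ≈ 301.2 mOsm/kg
Osmolar gap = measured − calculated = 361 − 301.2 = 59.8 mOsm/kg

59.8 mOsm/kg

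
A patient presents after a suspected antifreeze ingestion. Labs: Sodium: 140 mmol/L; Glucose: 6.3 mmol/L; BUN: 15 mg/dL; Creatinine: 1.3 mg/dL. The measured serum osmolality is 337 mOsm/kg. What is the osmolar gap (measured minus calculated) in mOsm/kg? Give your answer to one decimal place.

45.3 mOsm/kg

Calculated osmolality = 2·Na + glucose + BUN/2.8
= 2·140 + 6.3 + 15/2.8
= 280 + 6.30 + 5.36
= 291.66 mOsm/kg ≈ 291.7 mOsm/kg
Osmolar gap = measured − calculated = 337 − 291.7 = 45.3 mOsm/kg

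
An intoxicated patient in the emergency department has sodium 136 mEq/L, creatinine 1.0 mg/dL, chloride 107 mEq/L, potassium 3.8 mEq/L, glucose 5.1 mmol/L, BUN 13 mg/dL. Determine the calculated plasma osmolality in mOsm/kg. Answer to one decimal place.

Calculated osmolality = 2·Na + glucose + BUN/2.8
= 2·136 + 5.1 + 13/2.8
= 272 + 5.10 + 4.64
= 281.74 mOsm/kg

281.7 mOsm/kg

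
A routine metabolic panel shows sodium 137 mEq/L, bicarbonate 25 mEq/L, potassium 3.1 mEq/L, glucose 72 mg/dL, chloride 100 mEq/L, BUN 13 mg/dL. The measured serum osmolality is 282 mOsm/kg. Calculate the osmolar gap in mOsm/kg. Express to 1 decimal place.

-0.6 mOsm/kg

Calculated osmolality = 2·Na + glucose/18 + BUN/2.8
= 2·137 + 72/18 + 13/2.8
= 274 + 4 + 4.64
= 282.64 mOsm/kg ≈ 282.6 mOsm/kg
Osmolar gap = measured − calculated = 282 − 282.6 = -0.6 mOsm/kg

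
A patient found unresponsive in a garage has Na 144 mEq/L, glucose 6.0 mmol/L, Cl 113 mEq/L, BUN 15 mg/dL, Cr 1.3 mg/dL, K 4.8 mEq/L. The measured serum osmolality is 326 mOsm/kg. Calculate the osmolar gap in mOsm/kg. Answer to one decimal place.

26.6 mOsm/kg

Calculated osmolality = 2·Na + glucose + BUN/2.8
= 2·144 + 6 + 15/2.8
= 288 + 6 + 5.36
= 299.36 mOsm/kg ≈ 299.4 mOsm/kg
Osmolar gap = measured − calculated = 326 − 299.4 = 26.6 mOsm/kg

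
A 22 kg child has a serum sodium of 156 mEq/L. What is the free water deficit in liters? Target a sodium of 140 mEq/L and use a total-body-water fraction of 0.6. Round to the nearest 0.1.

TBW = 0.6 · 22 = 13.2 L
Free water deficit = TBW · (Na/140 − 1)
= 13.2 · (156/140 − 1)
= 13.2 · 0.1143
= 1.51 L

1.5 L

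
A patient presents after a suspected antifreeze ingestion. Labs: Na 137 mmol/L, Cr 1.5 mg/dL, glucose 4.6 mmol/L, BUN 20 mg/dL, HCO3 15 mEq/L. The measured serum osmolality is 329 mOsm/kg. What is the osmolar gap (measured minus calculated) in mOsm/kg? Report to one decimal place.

Calculated osmolality = 2·Na + glucose + BUN/2.8
= 2·137 + 4.6 + 20/2.8
= 274 + 4.60 + 7.14
= 285.74 mOsm/kg ≈ 285.7 mOsm/kg
Osmolar gap = measured − calculated = 329 − 285.7 = 43.3 mOsm/kg

43.3 mOsm/kg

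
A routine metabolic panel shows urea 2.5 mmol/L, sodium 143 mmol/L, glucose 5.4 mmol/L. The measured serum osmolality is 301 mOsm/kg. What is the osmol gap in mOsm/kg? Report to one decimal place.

7.1 mOsm/kg

Calculated osmolality = 2·Na + glucose + urea
= 2·143 + 5.4 + 2.5
= 286 + 5.40 + 2.50
= 293.9 mOsm/kg ≈ 293.9 mOsm/kg
Osmolar gap = measured − calculated = 301 − 293.9 = 7.1 mOsm/kg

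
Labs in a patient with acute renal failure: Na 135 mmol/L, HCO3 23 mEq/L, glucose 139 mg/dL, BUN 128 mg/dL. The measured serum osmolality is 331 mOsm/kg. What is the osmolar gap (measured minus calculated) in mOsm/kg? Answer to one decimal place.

7.6 mOsm/kg

Calculated osmolality = 2·Na + glucose/18 + BUN/2.8
= 2·135 + 139/18 + 128/2.8
= 270 + 7.72 + 45.71
= 323.43 mOsm/kg ≈ 323.4 mOsm/kg
Osmolar gap = measured − calculated = 331 − 323.4 = 7.6 mOsm/kg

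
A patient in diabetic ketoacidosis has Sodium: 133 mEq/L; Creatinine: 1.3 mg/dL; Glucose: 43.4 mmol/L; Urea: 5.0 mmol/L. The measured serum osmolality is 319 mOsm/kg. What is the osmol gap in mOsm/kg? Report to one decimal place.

4.6 mOsm/kg

Calculated osmolality = 2·Na + glucose + urea
= 2·133 + 43.4 + 5
= 266 + 43.40 + 5
= 314.4 mOsm/kg ≈ 314.4 mOsm/kg
Osmolar gap = measured − calculated = 319 − 314.4 = 4.6 mOsm/kg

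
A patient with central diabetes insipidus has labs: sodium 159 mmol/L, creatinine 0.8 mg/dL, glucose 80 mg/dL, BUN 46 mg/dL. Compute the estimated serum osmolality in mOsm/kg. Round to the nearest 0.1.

338.9 mOsm/kg

Calculated osmolality = 2·Na + glucose/18 + BUN/2.8
= 2·159 + 80/18 + 46/2.8
= 318 + 4.44 + 16.43
= 338.87 mOsm/kg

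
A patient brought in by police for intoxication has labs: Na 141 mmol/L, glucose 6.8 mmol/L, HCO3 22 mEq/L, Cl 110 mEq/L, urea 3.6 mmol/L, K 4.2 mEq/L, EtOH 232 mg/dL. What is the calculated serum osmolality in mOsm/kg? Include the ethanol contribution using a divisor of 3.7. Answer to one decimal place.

Calculated osmolality = 2·Na + glucose + urea + ethanol/3.7
= 2·141 + 6.8 + 3.6 + 232/3.7
= 282 + 6.80 + 3.60 + 62.70
= 355.1 mOsm/kg

355.1 mOsm/kg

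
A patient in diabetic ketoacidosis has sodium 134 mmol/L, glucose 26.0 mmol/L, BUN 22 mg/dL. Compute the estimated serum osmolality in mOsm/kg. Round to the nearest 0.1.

Calculated osmolality = 2·Na + glucose + BUN/2.8
= 2·134 + 26 + 22/2.8
= 268 + 26 + 7.86
= 301.86 mOsm/kg

301.9 mOsm/kg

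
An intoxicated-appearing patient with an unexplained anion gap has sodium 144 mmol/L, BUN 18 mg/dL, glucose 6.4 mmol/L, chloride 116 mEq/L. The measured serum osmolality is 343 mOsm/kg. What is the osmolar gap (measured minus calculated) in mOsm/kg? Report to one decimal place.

42.2 mOsm/kg

Calculated osmolality = 2·Na + glucose + BUN/2.8
= 2·144 + 6.4 + 18/2.8
= 288 + 6.40 + 6.43
= 300.83 mOsm/kg ≈ 300.8 mOsm/kg
Osmolar gap = measured − calculated = 343 − 300.8 = 42.2 mOsm/kg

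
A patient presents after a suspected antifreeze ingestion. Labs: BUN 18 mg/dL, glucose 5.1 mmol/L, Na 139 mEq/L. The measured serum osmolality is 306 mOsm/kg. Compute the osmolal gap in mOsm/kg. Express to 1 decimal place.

16.5 mOsm/kg

Calculated osmolality = 2·Na + glucose + BUN/2.8
= 2·139 + 5.1 + 18/2.8
= 278 + 5.10 + 6.43
= 289.53 mOsm/kg ≈ 289.5 mOsm/kg
Osmolar gap = measured − calculated = 306 − 289.5 = 16.5 mOsm/kg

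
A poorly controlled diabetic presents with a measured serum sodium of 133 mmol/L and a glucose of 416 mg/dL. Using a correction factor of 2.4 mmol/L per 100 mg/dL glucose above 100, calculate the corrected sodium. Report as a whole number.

141 mmol/L

Corrected Na = measured Na + 2.4 · (glucose − 100)/100
= 133 + 2.4 · (416 − 100)/100
= 133 + 7.6
= 140.6 mmol/L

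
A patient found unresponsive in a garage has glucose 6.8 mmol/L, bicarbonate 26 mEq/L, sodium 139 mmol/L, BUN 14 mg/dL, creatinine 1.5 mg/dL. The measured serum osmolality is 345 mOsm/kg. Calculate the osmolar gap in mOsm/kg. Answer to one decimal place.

55.2 mOsm/kg

Calculated osmolality = 2·Na + glucose + BUN/2.8
= 2·139 + 6.8 + 14/2.8
= 278 + 6.80 + 5
= 289.8 mOsm/kg ≈ 289.8 mOsm/kg
Osmolar gap = measured − calculated = 345 − 289.8 = 55.2 mOsm/kg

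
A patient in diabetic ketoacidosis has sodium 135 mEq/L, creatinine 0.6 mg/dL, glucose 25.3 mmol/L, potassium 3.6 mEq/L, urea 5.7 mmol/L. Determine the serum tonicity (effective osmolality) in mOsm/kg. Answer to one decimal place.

Effective osmolality excludes urea (freely permeant across cell membranes):
2·Na + glucose
= 2·135 + 25.3
= 270 + 25.3
= 295.3 mOsm/kg

295.3 mOsm/kg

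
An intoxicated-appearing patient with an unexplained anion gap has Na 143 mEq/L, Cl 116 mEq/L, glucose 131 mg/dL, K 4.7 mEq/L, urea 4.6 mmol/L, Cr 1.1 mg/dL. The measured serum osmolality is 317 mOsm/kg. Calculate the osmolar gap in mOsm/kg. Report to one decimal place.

Calculated osmolality = 2·Na + glucose/18 + urea
= 2·143 + 131/18 + 4.6
= 286 + 7.28 + 4.60
= 297.88 mOsm/kg ≈ 297.9 mOsm/kg
Osmolar gap = measured − calculated = 317 − 297.9 = 19.1 mOsm/kg

19.1 mOsm/kg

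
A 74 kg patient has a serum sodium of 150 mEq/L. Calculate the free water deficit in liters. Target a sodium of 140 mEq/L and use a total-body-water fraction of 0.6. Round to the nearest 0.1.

TBW = 0.6 · 74 = 44.4 L
Free water deficit = TBW · (Na/140 − 1)
= 44.4 · (150/140 − 1)
= 44.4 · 0.0714
= 3.17 L

3.2 L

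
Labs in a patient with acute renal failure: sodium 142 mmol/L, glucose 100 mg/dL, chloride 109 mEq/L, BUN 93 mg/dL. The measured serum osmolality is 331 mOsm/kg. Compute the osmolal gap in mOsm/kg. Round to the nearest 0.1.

8.2 mOsm/kg

Calculated osmolality = 2·Na + glucose/18 + BUN/2.8
= 2·142 + 100/18 + 93/2.8
= 284 + 5.56 + 33.21
= 322.77 mOsm/kg ≈ 322.8 mOsm/kg
Osmolar gap = measured − calculated = 331 − 322.8 = 8.2 mOsm/kg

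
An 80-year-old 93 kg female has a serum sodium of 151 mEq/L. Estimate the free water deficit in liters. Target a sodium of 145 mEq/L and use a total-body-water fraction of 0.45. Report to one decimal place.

TBW = 0.45 · 93 = 41.85 L
Free water deficit = TBW · (Na/145 − 1)
= 41.85 · (151/145 − 1)
= 41.85 · 0.0414
= 1.73 L

1.7 L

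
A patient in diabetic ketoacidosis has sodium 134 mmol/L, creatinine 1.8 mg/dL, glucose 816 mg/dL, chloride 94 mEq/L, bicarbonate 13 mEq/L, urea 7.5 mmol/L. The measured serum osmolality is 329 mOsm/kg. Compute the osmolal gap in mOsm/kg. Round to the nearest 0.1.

Calculated osmolality = 2·Na + glucose/18 + urea
= 2·134 + 816/18 + 7.5
= 268 + 45.33 + 7.50
= 320.83 mOsm/kg ≈ 320.8 mOsm/kg
Osmolar gap = measured − calculated = 329 − 320.8 = 8.2 mOsm/kg

8.2 mOsm/kg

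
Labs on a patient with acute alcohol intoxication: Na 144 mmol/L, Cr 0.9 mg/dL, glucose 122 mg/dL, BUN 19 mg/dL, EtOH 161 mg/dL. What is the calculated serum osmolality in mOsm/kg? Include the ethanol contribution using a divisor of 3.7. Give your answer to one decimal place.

Calculated osmolality = 2·Na + glucose/18 + BUN/2.8 + ethanol/3.7
= 2·144 + 122/18 + 19/2.8 + 161/3.7
= 288 + 6.78 + 6.79 + 43.51
= 345.08 mOsm/kg

345.1 mOsm/kg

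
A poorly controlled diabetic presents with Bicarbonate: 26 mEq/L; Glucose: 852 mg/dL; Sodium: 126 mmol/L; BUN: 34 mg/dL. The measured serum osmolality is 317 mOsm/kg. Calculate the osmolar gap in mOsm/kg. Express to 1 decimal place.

5.5 mOsm/kg

Calculated osmolality = 2·Na + glucose/18 + BUN/2.8
= 2·126 + 852/18 + 34/2.8
= 252 + 47.33 + 12.14
= 311.47 mOsm/kg ≈ 311.5 mOsm/kg
Osmolar gap = measured − calculated = 317 − 311.5 = 5.5 mOsm/kg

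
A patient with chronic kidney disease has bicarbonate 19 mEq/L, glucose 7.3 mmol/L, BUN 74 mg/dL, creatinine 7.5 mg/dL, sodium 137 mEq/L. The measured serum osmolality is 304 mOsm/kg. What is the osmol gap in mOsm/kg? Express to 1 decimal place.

-3.7 mOsm/kg

Calculated osmolality = 2·Na + glucose + BUN/2.8
= 2·137 + 7.3 + 74/2.8
= 274 + 7.30 + 26.43
= 307.73 mOsm/kg ≈ 307.7 mOsm/kg
Osmolar gap = measured − calculated = 304 − 307.7 = -3.7 mOsm/kg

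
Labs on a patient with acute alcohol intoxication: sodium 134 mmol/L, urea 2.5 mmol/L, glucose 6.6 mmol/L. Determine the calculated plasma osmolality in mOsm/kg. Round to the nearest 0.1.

Calculated osmolality = 2·Na + glucose + urea
= 2·134 + 6.6 + 2.5
= 268 + 6.60 + 2.50
= 277.1 mOsm/kg

277.1 mOsm/kg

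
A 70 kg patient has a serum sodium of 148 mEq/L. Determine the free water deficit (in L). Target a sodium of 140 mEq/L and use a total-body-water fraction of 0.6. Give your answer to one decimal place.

2.4 L

TBW = 0.6 · 70 = 42 L
Free water deficit = TBW · (Na/140 − 1)
= 42 · (148/140 − 1)
= 42 · 0.0571
= 2.4 L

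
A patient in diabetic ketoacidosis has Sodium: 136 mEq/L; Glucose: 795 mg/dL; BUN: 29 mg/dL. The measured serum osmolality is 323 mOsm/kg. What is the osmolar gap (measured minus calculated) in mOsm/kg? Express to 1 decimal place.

Calculated osmolality = 2·Na + glucose/18 + BUN/2.8
= 2·136 + 795/18 + 29/2.8
= 272 + 44.17 + 10.36
= 326.53 mOsm/kg ≈ 326.5 mOsm/kg
Osmolar gap = measured − calculated = 323 − 326.5 = -3.5 mOsm/kg

-3.5 mOsm/kg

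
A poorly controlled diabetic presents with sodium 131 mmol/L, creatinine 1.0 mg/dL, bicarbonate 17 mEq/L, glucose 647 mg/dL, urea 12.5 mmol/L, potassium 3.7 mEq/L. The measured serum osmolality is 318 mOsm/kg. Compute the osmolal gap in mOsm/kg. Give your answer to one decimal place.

7.6 mOsm/kg

Calculated osmolality = 2·Na + glucose/18 + urea
= 2·131 + 647/18 + 12.5
= 262 + 35.94 + 12.50
= 310.44 mOsm/kg ≈ 310.4 mOsm/kg
Osmolar gap = measured − calculated = 318 − 310.4 = 7.6 mOsm/kg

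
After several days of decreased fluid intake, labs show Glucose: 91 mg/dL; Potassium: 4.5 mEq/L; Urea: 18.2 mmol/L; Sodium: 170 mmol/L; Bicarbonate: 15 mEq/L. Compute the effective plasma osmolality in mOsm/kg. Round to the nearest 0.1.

345.1 mOsm/kg

Effective osmolality excludes urea (freely permeant across cell membranes):
2·Na + glucose/18
= 2·170 + 91/18
= 340 + 5.06
= 345.06 mOsm/kg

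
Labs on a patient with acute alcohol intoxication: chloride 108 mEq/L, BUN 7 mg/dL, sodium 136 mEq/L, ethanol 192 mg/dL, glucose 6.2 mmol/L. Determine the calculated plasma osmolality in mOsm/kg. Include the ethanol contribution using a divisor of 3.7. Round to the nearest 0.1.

Calculated osmolality = 2·Na + glucose + BUN/2.8 + ethanol/3.7
= 2·136 + 6.2 + 7/2.8 + 192/3.7
= 272 + 6.20 + 2.50 + 51.89
= 332.59 mOsm/kg

332.6 mOsm/kg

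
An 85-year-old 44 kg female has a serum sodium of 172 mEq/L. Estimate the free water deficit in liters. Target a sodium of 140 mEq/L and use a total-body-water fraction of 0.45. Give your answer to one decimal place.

4.5 L

TBW = 0.45 · 44 = 19.8 L
Free water deficit = TBW · (Na/140 − 1)
= 19.8 · (172/140 − 1)
= 19.8 · 0.2286
= 4.53 L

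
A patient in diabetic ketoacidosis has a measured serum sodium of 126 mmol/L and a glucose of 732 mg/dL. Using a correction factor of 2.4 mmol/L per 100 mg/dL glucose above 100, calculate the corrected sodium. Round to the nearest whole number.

Corrected Na = measured Na + 2.4 · (glucose − 100)/100
= 126 + 2.4 · (732 − 100)/100
= 126 + 15.2
= 141.2 mmol/L

141 mmol/L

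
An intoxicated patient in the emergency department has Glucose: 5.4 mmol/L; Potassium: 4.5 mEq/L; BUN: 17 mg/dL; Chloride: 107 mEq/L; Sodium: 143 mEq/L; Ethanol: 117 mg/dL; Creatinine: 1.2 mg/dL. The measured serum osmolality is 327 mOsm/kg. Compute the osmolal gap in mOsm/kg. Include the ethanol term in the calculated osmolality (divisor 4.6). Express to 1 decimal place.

Calculated osmolality = 2·Na + glucose + BUN/2.8 + ethanol/4.6
= 2·143 + 5.4 + 17/2.8 + 117/4.6
= 286 + 5.40 + 6.07 + 25.43
= 322.9 mOsm/kg ≈ 322.9 mOsm/kg
Osmolar gap = measured − calculated = 327 − 322.9 = 4.1 mOsm/kg

4.1 mOsm/kg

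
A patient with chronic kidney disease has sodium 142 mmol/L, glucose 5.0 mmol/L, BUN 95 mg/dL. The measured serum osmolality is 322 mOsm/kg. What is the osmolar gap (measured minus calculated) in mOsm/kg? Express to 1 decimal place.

-0.9 mOsm/kg

Calculated osmolality = 2·Na + glucose + BUN/2.8
= 2·142 + 5 + 95/2.8
= 284 + 5 + 33.93
= 322.93 mOsm/kg ≈ 322.9 mOsm/kg
Osmolar gap = measured − calculated = 322 − 322.9 = -0.9 mOsm/kg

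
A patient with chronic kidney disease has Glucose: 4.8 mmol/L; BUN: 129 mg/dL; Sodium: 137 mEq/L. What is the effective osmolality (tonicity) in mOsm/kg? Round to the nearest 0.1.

Effective osmolality excludes urea (freely permeant across cell membranes):
2·Na + glucose
= 2·137 + 4.8
= 274 + 4.8
= 278.8 mOsm/kg

278.8 mOsm/kg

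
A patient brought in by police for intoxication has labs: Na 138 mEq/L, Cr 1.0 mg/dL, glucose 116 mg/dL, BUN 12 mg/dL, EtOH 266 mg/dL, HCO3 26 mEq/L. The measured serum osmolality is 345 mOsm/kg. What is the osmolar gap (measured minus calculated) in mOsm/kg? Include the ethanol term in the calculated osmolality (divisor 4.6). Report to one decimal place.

0.4 mOsm/kg

Calculated osmolality = 2·Na + glucose/18 + BUN/2.8 + ethanol/4.6
= 2·138 + 116/18 + 12/2.8 + 266/4.6
= 276 + 6.44 + 4.29 + 57.83
= 344.56 mOsm/kg ≈ 344.6 mOsm/kg
Osmolar gap = measured − calculated = 345 − 344.6 = 0.4 mOsm/kg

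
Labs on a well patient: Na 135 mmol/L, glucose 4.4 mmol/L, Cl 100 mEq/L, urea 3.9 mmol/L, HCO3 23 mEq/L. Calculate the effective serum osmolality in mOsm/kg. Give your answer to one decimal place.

274.4 mOsm/kg

Effective osmolality excludes urea (freely permeant across cell membranes):
2·Na + glucose
= 2·135 + 4.4
= 270 + 4.4
= 274.4 mOsm/kg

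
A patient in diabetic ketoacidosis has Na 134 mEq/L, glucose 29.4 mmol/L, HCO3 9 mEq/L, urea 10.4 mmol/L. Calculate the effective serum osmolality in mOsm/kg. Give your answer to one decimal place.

297.4 mOsm/kg

Effective osmolality excludes urea (freely permeant across cell membranes):
2·Na + glucose
= 2·134 + 29.4
= 268 + 29.4
= 297.4 mOsm/kg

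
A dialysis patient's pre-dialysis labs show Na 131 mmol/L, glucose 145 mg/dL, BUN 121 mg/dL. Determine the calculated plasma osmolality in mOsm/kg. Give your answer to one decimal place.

Calculated osmolality = 2·Na + glucose/18 + BUN/2.8
= 2·131 + 145/18 + 121/2.8
= 262 + 8.06 + 43.21
= 313.27 mOsm/kg

313.3 mOsm/kg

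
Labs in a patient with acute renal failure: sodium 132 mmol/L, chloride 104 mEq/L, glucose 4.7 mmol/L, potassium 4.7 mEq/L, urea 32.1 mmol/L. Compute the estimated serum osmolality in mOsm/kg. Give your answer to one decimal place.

Calculated osmolality = 2·Na + glucose + urea
= 2·132 + 4.7 + 32.1
= 264 + 4.70 + 32.10
= 300.8 mOsm/kg

300.8 mOsm/kg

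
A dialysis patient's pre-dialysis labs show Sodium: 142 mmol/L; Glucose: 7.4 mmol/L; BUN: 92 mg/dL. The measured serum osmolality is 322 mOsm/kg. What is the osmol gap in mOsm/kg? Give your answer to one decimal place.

-2.3 mOsm/kg

Calculated osmolality = 2·Na + glucose + BUN/2.8
= 2·142 + 7.4 + 92/2.8
= 284 + 7.40 + 32.86
= 324.26 mOsm/kg ≈ 324.3 mOsm/kg
Osmolar gap = measured − calculated = 322 − 324.3 = -2.3 mOsm/kg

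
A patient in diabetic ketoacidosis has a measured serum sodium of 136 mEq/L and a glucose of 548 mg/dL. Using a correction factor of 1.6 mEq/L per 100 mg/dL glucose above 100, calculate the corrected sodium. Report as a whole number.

Corrected Na = measured Na + 1.6 · (glucose − 100)/100
= 136 + 1.6 · (548 − 100)/100
= 136 + 7.2
= 143.2 mEq/L

143 mEq/L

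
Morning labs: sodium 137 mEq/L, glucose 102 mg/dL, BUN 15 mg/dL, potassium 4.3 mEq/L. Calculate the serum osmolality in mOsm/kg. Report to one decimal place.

285.0 mOsm/kg

Calculated osmolality = 2·Na + glucose/18 + BUN/2.8
= 2·137 + 102/18 + 15/2.8
= 274 + 5.67 + 5.36
= 285.03 mOsm/kg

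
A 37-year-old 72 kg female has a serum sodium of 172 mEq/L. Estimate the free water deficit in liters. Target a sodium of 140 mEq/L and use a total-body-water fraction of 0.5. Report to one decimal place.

TBW = 0.5 · 72 = 36 L
Free water deficit = TBW · (Na/140 − 1)
= 36 · (172/140 − 1)
= 36 · 0.2286
= 8.23 L

8.2 L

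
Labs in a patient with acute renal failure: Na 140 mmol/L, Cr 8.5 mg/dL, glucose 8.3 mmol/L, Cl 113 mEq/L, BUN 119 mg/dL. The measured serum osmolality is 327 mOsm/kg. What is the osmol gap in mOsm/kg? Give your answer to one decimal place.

-3.8 mOsm/kg

Calculated osmolality = 2·Na + glucose + BUN/2.8
= 2·140 + 8.3 + 119/2.8
= 280 + 8.30 + 42.50
= 330.8 mOsm/kg ≈ 330.8 mOsm/kg
Osmolar gap = measured − calculated = 327 − 330.8 = -3.8 mOsm/kg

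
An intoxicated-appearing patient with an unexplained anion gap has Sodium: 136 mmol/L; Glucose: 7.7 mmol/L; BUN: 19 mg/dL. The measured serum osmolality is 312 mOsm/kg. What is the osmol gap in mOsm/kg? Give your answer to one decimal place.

25.5 mOsm/kg

Calculated osmolality = 2·Na + glucose + BUN/2.8
= 2·136 + 7.7 + 19/2.8
= 272 + 7.70 + 6.79
= 286.49 mOsm/kg ≈ 286.5 mOsm/kg
Osmolar gap = measured − calculated = 312 − 286.5 = 25.5 mOsm/kg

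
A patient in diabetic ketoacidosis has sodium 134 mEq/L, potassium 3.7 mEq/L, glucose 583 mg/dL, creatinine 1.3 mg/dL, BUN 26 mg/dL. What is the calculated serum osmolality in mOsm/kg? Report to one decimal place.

309.7 mOsm/kg

Calculated osmolality = 2·Na + glucose/18 + BUN/2.8
= 2·134 + 583/18 + 26/2.8
= 268 + 32.39 + 9.29
= 309.68 mOsm/kg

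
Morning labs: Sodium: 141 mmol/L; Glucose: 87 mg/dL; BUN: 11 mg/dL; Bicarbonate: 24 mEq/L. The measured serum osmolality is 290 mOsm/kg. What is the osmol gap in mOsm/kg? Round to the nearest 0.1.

-0.8 mOsm/kg

Calculated osmolality = 2·Na + glucose/18 + BUN/2.8
= 2·141 + 87/18 + 11/2.8
= 282 + 4.83 + 3.93
= 290.76 mOsm/kg ≈ 290.8 mOsm/kg
Osmolar gap = measured − calculated = 290 − 290.8 = -0.8 mOsm/kg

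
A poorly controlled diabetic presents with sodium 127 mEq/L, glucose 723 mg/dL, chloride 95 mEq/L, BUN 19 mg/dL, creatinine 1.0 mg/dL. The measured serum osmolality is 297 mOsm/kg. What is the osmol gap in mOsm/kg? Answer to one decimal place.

Calculated osmolality = 2·Na + glucose/18 + BUN/2.8
= 2·127 + 723/18 + 19/2.8
= 254 + 40.17 + 6.79
= 300.96 mOsm/kg ≈ 301.0 mOsm/kg
Osmolar gap = measured − calculated = 297 − 301.0 = -4.0 mOsm/kg

-4.0 mOsm/kg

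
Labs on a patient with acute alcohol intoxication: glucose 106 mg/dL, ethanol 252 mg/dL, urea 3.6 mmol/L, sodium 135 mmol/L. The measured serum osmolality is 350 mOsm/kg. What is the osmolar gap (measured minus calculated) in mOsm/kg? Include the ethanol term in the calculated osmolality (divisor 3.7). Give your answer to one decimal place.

2.4 mOsm/kg

Calculated osmolality = 2·Na + glucose/18 + urea + ethanol/3.7
= 2·135 + 106/18 + 3.6 + 252/3.7
= 270 + 5.89 + 3.60 + 68.11
= 347.6 mOsm/kg ≈ 347.6 mOsm/kg
Osmolar gap = measured − calculated = 350 − 347.6 = 2.4 mOsm/kg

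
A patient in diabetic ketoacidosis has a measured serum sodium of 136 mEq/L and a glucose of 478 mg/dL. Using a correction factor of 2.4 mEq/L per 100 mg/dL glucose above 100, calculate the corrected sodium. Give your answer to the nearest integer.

145 mEq/L

Corrected Na = measured Na + 2.4 · (glucose − 100)/100
= 136 + 2.4 · (478 − 100)/100
= 136 + 9.1
= 145.1 mEq/L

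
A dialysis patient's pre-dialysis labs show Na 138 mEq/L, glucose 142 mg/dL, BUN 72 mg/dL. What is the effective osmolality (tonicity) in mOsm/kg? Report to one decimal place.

Effective osmolality excludes urea (freely permeant across cell membranes):
2·Na + glucose/18
= 2·138 + 142/18
= 276 + 7.89
= 283.89 mOsm/kg

283.9 mOsm/kg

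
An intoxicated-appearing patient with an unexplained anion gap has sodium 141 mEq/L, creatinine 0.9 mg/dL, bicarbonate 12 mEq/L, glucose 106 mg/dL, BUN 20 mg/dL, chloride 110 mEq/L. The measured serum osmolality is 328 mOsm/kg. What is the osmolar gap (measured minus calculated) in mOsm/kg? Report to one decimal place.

Calculated osmolality = 2·Na + glucose/18 + BUN/2.8
= 2·141 + 106/18 + 20/2.8
= 282 + 5.89 + 7.14
= 295.03 mOsm/kg ≈ 295.0 mOsm/kg
Osmolar gap = measured − calculated = 328 − 295.0 = 33.0 mOsm/kg

33.0 mOsm/kg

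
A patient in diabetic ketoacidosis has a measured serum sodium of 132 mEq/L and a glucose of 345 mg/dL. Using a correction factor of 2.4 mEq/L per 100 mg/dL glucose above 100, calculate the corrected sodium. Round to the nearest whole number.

Corrected Na = measured Na + 2.4 · (glucose − 100)/100
= 132 + 2.4 · (345 − 100)/100
= 132 + 5.9
= 137.9 mEq/L

138 mEq/L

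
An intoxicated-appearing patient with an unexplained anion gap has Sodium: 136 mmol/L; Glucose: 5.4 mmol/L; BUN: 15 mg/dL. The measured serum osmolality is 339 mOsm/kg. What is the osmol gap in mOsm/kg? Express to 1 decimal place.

Calculated osmolality = 2·Na + glucose + BUN/2.8
= 2·136 + 5.4 + 15/2.8
= 272 + 5.40 + 5.36
= 282.76 mOsm/kg ≈ 282.8 mOsm/kg
Osmolar gap = measured − calculated = 339 − 282.8 = 56.2 mOsm/kg

56.2 mOsm/kg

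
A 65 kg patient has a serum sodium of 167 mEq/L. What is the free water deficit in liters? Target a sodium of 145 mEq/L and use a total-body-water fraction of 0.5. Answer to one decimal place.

TBW = 0.5 · 65 = 32.5 L
Free water deficit = TBW · (Na/145 − 1)
= 32.5 · (167/145 − 1)
= 32.5 · 0.1517
= 4.93 L

4.9 L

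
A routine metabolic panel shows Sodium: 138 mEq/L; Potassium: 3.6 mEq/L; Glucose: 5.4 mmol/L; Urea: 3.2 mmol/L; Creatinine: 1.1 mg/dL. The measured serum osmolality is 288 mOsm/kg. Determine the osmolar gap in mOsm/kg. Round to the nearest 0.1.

3.4 mOsm/kg

Calculated osmolality = 2·Na + glucose + urea
= 2·138 + 5.4 + 3.2
= 276 + 5.40 + 3.20
= 284.6 mOsm/kg ≈ 284.6 mOsm/kg
Osmolar gap = measured − calculated = 288 − 284.6 = 3.4 mOsm/kg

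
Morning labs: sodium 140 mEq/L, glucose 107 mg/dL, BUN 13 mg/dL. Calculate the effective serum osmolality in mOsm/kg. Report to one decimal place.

285.9 mOsm/kg

Effective osmolality excludes urea (freely permeant across cell membranes):
2·Na + glucose/18
= 2·140 + 107/18
= 280 + 5.94
= 285.94 mOsm/kg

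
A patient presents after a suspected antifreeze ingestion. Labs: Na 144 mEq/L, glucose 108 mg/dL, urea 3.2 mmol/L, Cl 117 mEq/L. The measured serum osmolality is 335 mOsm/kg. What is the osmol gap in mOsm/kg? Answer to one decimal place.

Calculated osmolality = 2·Na + glucose/18 + urea
= 2·144 + 108/18 + 3.2
= 288 + 6 + 3.20
= 297.2 mOsm/kg ≈ 297.2 mOsm/kg
Osmolar gap = measured − calculated = 335 − 297.2 = 37.8 mOsm/kg

37.8 mOsm/kg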